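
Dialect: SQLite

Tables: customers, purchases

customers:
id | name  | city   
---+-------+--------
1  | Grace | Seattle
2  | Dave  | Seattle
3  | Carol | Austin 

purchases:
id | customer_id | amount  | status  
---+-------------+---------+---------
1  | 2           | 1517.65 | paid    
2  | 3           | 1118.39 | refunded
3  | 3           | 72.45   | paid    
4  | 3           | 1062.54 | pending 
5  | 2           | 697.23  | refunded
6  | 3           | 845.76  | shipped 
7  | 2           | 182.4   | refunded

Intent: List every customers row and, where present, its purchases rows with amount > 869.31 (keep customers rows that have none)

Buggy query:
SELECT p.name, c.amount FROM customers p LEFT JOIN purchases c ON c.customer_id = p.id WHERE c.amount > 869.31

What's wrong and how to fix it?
Bug: A WHERE condition on the right-hand table after LEFT JOIN drops unmatched parents

Fix: Move the right-table condition into the ON clause so unmatched parents are kept

Corrected query:
SELECT p.name, c.amount FROM customers p LEFT JOIN purchases c ON c.customer_id = p.id AND c.amount > 869.31

Result:
name  | amount 
------+--------
Grace | NULL   
Dave  | 1517.65
Carol | 1062.54
Carol | 1118.39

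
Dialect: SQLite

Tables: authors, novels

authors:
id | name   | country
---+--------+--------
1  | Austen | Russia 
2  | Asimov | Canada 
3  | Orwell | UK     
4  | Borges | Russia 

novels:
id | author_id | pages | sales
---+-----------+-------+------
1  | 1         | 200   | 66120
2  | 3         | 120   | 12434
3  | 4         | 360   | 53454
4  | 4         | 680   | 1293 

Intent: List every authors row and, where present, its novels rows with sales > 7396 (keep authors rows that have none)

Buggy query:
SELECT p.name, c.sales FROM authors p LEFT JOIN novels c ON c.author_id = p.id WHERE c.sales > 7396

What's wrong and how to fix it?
Bug: A WHERE condition on the right-hand table after LEFT JOIN drops unmatched parents

Fix: Move the right-table condition into the ON clause so unmatched parents are kept

Corrected query:
SELECT p.name, c.sales FROM authors p LEFT JOIN novels c ON c.author_id = p.id AND c.sales > 7396

Result:
name   | sales
-------+------
Austen | 66120
Asimov | NULL 
Orwell | 12434
Borges | 53454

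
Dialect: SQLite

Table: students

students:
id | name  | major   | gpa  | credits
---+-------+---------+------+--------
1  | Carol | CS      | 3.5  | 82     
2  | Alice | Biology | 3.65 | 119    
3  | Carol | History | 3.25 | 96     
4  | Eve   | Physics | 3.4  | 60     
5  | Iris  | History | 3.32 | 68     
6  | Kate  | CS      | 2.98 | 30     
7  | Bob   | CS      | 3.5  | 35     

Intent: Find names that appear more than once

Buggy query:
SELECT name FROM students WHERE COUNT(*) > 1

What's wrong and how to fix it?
Bug: COUNT(*) is an aggregate and cannot be used in WHERE

Fix: Group first, then use HAVING for the count condition

Corrected query:
SELECT name FROM students GROUP BY name HAVING COUNT(*) > 1

Result:
name 
-----
Carol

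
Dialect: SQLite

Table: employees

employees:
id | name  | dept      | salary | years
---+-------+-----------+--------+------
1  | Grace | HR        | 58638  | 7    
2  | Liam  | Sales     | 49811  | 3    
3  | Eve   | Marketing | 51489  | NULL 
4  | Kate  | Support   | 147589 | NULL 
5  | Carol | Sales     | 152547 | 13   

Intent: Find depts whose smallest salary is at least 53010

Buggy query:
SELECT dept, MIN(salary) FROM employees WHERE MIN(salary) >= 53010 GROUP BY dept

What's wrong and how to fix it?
Bug: MIN() in WHERE is a misuse of aggregate

Fix: Use HAVING for the per-group MIN condition

Corrected query:
SELECT dept, MIN(salary) FROM employees GROUP BY dept HAVING MIN(salary) >= 53010

Result:
dept    | MIN(salary)
--------+------------
HR      | 58638      
Support | 147589     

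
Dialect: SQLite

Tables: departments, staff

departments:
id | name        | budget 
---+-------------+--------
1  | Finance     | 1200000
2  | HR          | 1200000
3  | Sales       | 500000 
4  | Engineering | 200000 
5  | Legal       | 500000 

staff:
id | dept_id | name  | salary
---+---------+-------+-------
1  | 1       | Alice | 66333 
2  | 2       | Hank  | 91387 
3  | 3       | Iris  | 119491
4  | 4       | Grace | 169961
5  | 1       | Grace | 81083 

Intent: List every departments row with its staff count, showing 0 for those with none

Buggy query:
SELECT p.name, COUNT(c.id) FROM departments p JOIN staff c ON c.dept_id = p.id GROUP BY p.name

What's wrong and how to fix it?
Bug: An inner join excludes parents with zero children

Fix: Use LEFT JOIN so parents without children still appear (COUNT(c.id) gives 0)

Corrected query:
SELECT p.name, COUNT(c.id) FROM departments p LEFT JOIN staff c ON c.dept_id = p.id GROUP BY p.name

Result:
name        | COUNT(c.id)
------------+------------
Engineering | 1          
Finance     | 2          
HR          | 1          
Legal       | 0          
Sales       | 1          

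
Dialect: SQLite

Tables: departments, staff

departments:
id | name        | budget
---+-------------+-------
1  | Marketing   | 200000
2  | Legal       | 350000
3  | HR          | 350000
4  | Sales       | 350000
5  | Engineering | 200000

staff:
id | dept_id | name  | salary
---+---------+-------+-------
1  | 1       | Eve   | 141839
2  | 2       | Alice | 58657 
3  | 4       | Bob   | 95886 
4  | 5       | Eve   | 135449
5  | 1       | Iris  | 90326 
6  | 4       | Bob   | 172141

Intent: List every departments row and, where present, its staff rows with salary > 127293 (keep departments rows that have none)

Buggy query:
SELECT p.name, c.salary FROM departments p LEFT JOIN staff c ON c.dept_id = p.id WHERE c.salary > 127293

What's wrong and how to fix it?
Bug: Filtering c.salary in WHERE discards the NULL rows produced by LEFT JOIN, turning it into an inner join

Fix: Put 'c.salary > 127293' in the JOIN's ON clause instead of WHERE

Corrected query:
SELECT p.name, c.salary FROM departments p LEFT JOIN staff c ON c.dept_id = p.id AND c.salary > 127293

Result:
name        | salary
------------+-------
Marketing   | 141839
Legal       | NULL  
HR          | NULL  
Sales       | 172141
Engineering | 135449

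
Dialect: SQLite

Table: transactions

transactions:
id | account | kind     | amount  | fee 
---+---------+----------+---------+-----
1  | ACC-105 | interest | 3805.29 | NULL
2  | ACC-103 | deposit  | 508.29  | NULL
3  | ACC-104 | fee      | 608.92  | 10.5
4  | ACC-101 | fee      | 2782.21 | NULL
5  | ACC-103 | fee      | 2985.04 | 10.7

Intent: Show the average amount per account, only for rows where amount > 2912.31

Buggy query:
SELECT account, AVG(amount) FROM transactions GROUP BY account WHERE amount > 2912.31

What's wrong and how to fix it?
Bug: Row-level WHERE must come before GROUP BY in the clause order

Fix: Place WHERE between FROM and GROUP BY

Corrected query:
SELECT account, AVG(amount) FROM transactions WHERE amount > 2912.31 GROUP BY account

Result:
account | AVG(amount)
--------+------------
ACC-103 | 2985.04    
ACC-105 | 3805.29    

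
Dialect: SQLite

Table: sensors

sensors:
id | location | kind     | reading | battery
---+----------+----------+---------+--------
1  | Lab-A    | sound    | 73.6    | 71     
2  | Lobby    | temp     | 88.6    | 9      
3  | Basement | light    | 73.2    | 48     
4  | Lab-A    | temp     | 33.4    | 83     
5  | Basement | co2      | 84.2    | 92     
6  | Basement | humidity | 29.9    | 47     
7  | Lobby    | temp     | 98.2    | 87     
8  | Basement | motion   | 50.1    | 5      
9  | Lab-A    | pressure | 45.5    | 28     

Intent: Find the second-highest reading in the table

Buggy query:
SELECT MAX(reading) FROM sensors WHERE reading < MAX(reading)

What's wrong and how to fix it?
Bug: MAX(reading) on the right of the comparison is an aggregate-in-WHERE error

Fix: Put the inner MAX in a scalar subquery

Corrected query:
SELECT MAX(reading) FROM sensors WHERE reading < (SELECT MAX(reading) FROM sensors)

Result:
MAX(reading)
------------
88.6        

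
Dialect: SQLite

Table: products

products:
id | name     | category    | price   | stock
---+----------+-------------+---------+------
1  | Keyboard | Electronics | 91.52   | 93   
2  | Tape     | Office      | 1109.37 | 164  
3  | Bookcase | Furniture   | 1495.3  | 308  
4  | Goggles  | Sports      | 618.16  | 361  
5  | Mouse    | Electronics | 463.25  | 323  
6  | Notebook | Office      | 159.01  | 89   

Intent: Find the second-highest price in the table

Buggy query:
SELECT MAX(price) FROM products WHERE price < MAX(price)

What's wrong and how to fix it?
Bug: The inner MAX is an aggregate inside WHERE, which is not allowed

Fix: Compute the overall MAX in a subquery, then take MAX of rows below it

Corrected query:
SELECT MAX(price) FROM products WHERE price < (SELECT MAX(price) FROM products)

Result:
MAX(price)
----------
1109.37   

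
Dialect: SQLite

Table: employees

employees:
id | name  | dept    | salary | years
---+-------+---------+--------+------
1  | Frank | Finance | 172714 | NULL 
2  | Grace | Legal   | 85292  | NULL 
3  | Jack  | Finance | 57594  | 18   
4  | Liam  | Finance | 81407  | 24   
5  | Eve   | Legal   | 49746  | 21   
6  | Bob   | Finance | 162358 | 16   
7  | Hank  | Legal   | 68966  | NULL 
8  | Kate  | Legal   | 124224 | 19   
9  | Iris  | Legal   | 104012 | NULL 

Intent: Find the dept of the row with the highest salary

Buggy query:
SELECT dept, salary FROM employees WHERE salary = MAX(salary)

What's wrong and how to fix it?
Bug: MAX(salary) is an aggregate and cannot be used directly in WHERE

Fix: Wrap MAX in a scalar subquery so WHERE compares against a single value

Corrected query:
SELECT dept, salary FROM employees WHERE salary = (SELECT MAX(salary) FROM employees)

Result:
dept    | salary
--------+-------
Finance | 172714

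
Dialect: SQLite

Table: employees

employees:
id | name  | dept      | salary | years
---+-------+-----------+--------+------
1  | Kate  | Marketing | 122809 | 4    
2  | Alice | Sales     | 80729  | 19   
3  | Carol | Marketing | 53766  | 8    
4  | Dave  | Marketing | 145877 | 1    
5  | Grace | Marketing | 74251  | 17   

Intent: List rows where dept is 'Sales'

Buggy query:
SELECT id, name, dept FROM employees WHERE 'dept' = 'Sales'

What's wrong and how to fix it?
Bug: 'dept' in single quotes is a string literal, not the column; the comparison is literal-vs-literal and never true

Fix: Remove the quotes around the column name (or use double quotes for an identifier)

Corrected query:
SELECT id, name, dept FROM employees WHERE dept = 'Sales'

Result:
id | name  | dept 
---+-------+------
2  | Alice | Sales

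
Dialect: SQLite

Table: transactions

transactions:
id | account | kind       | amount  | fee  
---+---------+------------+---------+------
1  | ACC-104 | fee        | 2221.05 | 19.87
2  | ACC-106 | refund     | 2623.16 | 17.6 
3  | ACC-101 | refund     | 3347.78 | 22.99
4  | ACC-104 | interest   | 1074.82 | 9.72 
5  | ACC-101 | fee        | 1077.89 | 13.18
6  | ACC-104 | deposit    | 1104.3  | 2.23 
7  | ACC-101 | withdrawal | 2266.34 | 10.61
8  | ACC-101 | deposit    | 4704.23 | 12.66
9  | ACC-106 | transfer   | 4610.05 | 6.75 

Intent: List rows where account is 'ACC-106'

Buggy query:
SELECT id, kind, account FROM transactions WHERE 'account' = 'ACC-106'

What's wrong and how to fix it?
Bug: 'account' in single quotes is a string literal, not the column; the comparison is literal-vs-literal and never true

Fix: Reference the column as account without single quotes

Corrected query:
SELECT id, kind, account FROM transactions WHERE account = 'ACC-106'

Result:
id | kind     | account
---+----------+--------
2  | refund   | ACC-106
9  | transfer | ACC-106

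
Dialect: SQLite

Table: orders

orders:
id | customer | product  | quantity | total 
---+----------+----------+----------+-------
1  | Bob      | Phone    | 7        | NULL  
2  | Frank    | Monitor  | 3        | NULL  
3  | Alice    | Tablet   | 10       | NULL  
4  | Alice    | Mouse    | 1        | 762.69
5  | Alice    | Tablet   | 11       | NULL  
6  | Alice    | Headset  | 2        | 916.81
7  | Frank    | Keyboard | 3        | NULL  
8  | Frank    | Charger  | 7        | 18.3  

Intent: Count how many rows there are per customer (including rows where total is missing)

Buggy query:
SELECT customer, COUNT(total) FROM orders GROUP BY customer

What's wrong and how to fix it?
Bug: COUNT(total) skips NULLs, so groups with missing total are undercounted

Fix: Replace COUNT(total) with COUNT(*)

Corrected query:
SELECT customer, COUNT(*) FROM orders GROUP BY customer

Result:
customer | COUNT(*)
---------+---------
Alice    | 4       
Bob      | 1       
Frank    | 3       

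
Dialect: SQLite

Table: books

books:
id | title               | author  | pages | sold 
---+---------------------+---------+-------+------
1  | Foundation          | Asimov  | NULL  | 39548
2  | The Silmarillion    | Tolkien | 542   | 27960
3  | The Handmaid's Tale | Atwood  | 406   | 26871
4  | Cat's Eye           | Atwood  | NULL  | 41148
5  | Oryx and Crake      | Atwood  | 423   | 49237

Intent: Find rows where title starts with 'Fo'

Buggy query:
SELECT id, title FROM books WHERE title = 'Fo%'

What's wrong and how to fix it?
Bug: '=' compares the literal string including the % character; pattern matching needs LIKE

Fix: Use LIKE for wildcard pattern matching

Corrected query:
SELECT id, title FROM books WHERE title LIKE 'Fo%'

Result:
id | title     
---+-----------
1  | Foundation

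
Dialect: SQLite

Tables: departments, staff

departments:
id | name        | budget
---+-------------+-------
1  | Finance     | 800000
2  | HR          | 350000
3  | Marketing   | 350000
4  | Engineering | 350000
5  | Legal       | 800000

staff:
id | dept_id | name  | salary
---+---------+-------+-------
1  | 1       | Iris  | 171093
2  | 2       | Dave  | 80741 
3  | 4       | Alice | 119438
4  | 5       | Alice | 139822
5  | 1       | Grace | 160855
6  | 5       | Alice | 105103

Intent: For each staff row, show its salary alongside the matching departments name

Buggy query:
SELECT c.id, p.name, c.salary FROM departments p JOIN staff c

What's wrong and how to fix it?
Bug: JOIN with no ON clause produces a cartesian product; every staff row pairs with every departments row

Fix: Specify the join condition linking the foreign key to the parent id

Corrected query:
SELECT c.id, p.name, c.salary FROM departments p JOIN staff c ON c.dept_id = p.id

Result:
id | name        | salary
---+-------------+-------
1  | Finance     | 171093
2  | HR          | 80741 
3  | Engineering | 119438
4  | Legal       | 139822
5  | Finance     | 160855
6  | Legal       | 105103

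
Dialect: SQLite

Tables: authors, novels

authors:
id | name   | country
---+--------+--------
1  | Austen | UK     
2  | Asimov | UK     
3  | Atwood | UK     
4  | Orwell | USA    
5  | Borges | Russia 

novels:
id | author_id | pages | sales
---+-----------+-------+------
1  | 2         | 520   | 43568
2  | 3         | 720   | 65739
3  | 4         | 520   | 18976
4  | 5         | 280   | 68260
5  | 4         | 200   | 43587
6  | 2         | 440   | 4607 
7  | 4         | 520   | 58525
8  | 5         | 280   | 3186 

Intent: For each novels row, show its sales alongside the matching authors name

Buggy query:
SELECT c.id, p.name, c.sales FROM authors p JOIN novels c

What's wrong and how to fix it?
Bug: JOIN with no ON clause produces a cartesian product; every novels row pairs with every authors row

Fix: Add ON c.author_id = p.id to the JOIN

Corrected query:
SELECT c.id, p.name, c.sales FROM authors p JOIN novels c ON c.author_id = p.id

Result:
id | name   | sales
---+--------+------
1  | Asimov | 43568
2  | Atwood | 65739
3  | Orwell | 18976
4  | Borges | 68260
5  | Orwell | 43587
6  | Asimov | 4607 
7  | Orwell | 58525
8  | Borges | 3186 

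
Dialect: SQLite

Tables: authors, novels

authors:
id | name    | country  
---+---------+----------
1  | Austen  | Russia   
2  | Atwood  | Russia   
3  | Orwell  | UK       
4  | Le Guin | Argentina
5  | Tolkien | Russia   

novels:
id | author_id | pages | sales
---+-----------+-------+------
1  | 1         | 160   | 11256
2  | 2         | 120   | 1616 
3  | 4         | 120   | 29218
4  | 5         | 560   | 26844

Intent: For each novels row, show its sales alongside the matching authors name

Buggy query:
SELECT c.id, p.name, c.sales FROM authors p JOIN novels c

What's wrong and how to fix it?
Bug: Missing join condition: each novels row is matched to all authors rows instead of just its own

Fix: Specify the join condition linking the foreign key to the parent id

Corrected query:
SELECT c.id, p.name, c.sales FROM authors p JOIN novels c ON c.author_id = p.id

Result:
id | name    | sales
---+---------+------
1  | Austen  | 11256
2  | Atwood  | 1616 
3  | Le Guin | 29218
4  | Tolkien | 26844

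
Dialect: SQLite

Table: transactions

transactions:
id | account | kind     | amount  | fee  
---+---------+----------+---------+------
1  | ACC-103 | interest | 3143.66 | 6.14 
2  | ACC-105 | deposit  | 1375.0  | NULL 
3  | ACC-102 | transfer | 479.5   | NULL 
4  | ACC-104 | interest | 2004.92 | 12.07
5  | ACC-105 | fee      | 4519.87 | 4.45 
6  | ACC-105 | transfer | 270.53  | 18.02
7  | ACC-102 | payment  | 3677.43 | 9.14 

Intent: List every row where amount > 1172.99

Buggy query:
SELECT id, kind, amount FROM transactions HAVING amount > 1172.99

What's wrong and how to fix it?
Bug: This is a non-aggregate query (no GROUP BY, no aggregates), so in SQLite the HAVING clause is invalid here; a row-level condition belongs in WHERE

Fix: Use WHERE for row-level filtering

Corrected query:
SELECT id, kind, amount FROM transactions WHERE amount > 1172.99

Result:
id | kind     | amount 
---+----------+--------
1  | interest | 3143.66
2  | deposit  | 1375   
4  | interest | 2004.92
5  | fee      | 4519.87
7  | payment  | 3677.43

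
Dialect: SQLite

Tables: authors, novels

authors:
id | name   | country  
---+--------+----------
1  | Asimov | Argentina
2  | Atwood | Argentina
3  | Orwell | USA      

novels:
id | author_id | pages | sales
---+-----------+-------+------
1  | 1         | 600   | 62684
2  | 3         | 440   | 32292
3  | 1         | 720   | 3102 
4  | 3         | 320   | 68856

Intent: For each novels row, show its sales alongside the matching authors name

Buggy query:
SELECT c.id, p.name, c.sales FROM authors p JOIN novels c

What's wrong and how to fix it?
Bug: Missing join condition: each novels row is matched to all authors rows instead of just its own

Fix: Add ON c.author_id = p.id to the JOIN

Corrected query:
SELECT c.id, p.name, c.sales FROM authors p JOIN novels c ON c.author_id = p.id

Result:
id | name   | sales
---+--------+------
1  | Asimov | 62684
2  | Orwell | 32292
3  | Asimov | 3102 
4  | Orwell | 68856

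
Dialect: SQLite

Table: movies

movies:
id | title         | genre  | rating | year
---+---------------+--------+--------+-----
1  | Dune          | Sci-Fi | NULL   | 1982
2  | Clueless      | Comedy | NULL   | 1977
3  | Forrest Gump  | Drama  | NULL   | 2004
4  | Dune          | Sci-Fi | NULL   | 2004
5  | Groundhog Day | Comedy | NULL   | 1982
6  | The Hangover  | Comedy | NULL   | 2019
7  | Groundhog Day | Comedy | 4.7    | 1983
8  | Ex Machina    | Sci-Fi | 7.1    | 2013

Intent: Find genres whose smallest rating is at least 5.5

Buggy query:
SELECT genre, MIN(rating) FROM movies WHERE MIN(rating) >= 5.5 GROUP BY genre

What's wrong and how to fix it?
Bug: MIN() in WHERE is a misuse of aggregate

Fix: Use HAVING for the per-group MIN condition

Corrected query:
SELECT genre, MIN(rating) FROM movies GROUP BY genre HAVING MIN(rating) >= 5.5

Result:
genre  | MIN(rating)
-------+------------
Sci-Fi | 7.1        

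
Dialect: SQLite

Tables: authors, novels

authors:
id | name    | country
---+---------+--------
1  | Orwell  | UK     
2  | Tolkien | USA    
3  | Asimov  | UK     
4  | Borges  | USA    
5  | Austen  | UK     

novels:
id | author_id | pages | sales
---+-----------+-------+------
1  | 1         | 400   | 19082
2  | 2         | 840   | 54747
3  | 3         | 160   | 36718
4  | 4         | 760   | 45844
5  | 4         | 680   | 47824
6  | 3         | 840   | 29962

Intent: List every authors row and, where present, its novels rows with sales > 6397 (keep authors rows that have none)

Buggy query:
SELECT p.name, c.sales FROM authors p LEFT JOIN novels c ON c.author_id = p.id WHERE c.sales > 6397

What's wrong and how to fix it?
Bug: Filtering c.sales in WHERE discards the NULL rows produced by LEFT JOIN, turning it into an inner join

Fix: Move the right-table condition into the ON clause so unmatched parents are kept

Corrected query:
SELECT p.name, c.sales FROM authors p LEFT JOIN novels c ON c.author_id = p.id AND c.sales > 6397

Result:
name    | sales
--------+------
Orwell  | 19082
Tolkien | 54747
Asimov  | 29962
Asimov  | 36718
Borges  | 45844
Borges  | 47824
Austen  | NULL 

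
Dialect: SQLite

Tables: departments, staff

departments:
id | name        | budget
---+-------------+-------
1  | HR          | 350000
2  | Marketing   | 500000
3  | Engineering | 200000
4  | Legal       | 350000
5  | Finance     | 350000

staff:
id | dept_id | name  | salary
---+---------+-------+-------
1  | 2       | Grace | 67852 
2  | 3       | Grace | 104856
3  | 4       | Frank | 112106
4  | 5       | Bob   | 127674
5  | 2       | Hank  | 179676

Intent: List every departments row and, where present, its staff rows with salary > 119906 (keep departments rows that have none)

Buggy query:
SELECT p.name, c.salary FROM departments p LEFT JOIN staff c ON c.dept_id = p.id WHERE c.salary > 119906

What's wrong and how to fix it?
Bug: A WHERE condition on the right-hand table after LEFT JOIN drops unmatched parents

Fix: Put 'c.salary > 119906' in the JOIN's ON clause instead of WHERE

Corrected query:
SELECT p.name, c.salary FROM departments p LEFT JOIN staff c ON c.dept_id = p.id AND c.salary > 119906

Result:
name        | salary
------------+-------
HR          | NULL  
Marketing   | 179676
Engineering | NULL  
Legal       | NULL  
Finance     | 127674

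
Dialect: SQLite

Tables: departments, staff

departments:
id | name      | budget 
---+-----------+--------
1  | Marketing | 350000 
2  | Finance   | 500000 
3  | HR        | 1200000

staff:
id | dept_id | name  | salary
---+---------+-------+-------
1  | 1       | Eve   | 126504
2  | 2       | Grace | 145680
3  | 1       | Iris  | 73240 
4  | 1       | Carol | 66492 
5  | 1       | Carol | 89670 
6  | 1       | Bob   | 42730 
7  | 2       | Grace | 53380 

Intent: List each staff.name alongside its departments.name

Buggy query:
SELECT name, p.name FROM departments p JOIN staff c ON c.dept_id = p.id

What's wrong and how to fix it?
Bug: 'name' exists in both joined tables, so the database can't tell which one is meant

Fix: Prefix ambiguous columns with the table alias

Corrected query:
SELECT c.name, p.name FROM departments p JOIN staff c ON c.dept_id = p.id

Result:
name  | name     
------+----------
Eve   | Marketing
Grace | Finance  
Iris  | Marketing
Carol | Marketing
Carol | Marketing
Bob   | Marketing
Grace | Finance  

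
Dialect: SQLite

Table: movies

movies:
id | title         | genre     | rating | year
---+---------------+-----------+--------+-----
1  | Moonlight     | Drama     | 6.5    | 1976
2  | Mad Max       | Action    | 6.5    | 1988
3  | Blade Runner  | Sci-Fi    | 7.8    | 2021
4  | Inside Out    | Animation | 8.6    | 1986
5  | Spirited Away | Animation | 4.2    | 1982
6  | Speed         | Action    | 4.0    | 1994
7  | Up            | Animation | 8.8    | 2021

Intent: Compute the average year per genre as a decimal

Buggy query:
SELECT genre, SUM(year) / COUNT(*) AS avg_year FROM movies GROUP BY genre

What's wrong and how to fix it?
Bug: SUM(year) and COUNT(*) are both integers; the division truncates the fractional part

Fix: Cast one side to REAL so the division keeps the fractional part

Corrected query:
SELECT genre, SUM(year) * 1.0 / COUNT(*) AS avg_year FROM movies GROUP BY genre

Result:
genre     | avg_year   
----------+------------
Action    | 1991       
Animation | 1996.333333
Drama     | 1976       
Sci-Fi    | 2021       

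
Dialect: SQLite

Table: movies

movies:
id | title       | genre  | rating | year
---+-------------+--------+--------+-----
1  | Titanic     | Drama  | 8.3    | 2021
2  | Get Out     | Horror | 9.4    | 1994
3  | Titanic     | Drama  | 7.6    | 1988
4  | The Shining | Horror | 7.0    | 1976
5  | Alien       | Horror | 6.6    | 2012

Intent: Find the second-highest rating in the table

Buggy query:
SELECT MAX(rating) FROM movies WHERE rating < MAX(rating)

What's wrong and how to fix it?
Bug: The inner MAX is an aggregate inside WHERE, which is not allowed

Fix: Compute the overall MAX in a subquery, then take MAX of rows below it

Corrected query:
SELECT MAX(rating) FROM movies WHERE rating < (SELECT MAX(rating) FROM movies)

Result:
MAX(rating)
-----------
8.3        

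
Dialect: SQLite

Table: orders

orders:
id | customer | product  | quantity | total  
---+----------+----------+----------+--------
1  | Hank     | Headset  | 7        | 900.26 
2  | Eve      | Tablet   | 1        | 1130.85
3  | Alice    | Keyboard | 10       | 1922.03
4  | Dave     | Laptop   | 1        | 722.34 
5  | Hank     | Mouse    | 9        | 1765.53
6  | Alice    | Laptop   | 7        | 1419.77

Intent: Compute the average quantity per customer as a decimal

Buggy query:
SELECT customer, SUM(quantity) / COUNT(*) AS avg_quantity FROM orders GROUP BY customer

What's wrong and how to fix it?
Bug: Both operands are integers, so '/' performs integer division and truncates

Fix: Cast one side to REAL so the division keeps the fractional part

Corrected query:
SELECT customer, SUM(quantity) * 1.0 / COUNT(*) AS avg_quantity FROM orders GROUP BY customer

Result:
customer | avg_quantity
---------+-------------
Alice    | 8.5         
Dave     | 1           
Eve      | 1           
Hank     | 8           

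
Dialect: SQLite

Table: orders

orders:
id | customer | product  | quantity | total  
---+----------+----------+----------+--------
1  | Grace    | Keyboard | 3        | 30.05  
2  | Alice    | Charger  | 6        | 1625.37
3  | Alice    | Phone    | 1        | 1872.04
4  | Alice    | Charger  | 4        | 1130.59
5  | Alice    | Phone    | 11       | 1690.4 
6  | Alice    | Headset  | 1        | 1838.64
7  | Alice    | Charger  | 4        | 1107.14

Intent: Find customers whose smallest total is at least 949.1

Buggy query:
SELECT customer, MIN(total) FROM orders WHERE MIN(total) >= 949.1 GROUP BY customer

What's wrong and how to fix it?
Bug: MIN() in WHERE is a misuse of aggregate

Fix: Use HAVING for the per-group MIN condition

Corrected query:
SELECT customer, MIN(total) FROM orders GROUP BY customer HAVING MIN(total) >= 949.1

Result:
customer | MIN(total)
---------+-----------
Alice    | 1107.14   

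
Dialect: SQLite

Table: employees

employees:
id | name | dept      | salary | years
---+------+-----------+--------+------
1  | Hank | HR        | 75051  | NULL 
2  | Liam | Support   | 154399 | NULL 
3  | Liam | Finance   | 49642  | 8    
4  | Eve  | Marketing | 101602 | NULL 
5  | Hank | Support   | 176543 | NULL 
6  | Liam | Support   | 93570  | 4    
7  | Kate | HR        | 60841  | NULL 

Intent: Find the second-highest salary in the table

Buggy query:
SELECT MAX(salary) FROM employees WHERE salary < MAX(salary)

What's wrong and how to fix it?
Bug: The inner MAX is an aggregate inside WHERE, which is not allowed

Fix: Compute the overall MAX in a subquery, then take MAX of rows below it

Corrected query:
SELECT MAX(salary) FROM employees WHERE salary < (SELECT MAX(salary) FROM employees)

Result:
MAX(salary)
-----------
154399     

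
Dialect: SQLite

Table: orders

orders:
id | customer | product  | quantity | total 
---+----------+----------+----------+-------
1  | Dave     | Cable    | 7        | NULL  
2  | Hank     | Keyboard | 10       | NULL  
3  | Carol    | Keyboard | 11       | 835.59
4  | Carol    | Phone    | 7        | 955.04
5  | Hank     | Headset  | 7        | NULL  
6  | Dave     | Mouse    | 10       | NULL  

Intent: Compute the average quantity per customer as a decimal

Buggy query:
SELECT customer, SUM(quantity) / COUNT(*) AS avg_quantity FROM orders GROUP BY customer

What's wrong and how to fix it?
Bug: Both operands are integers, so '/' performs integer division and truncates

Fix: Multiply by 1.0 (or CAST to REAL) to force floating-point division

Corrected query:
SELECT customer, SUM(quantity) * 1.0 / COUNT(*) AS avg_quantity FROM orders GROUP BY customer

Result:
customer | avg_quantity
---------+-------------
Carol    | 9           
Dave     | 8.5         
Hank     | 8.5         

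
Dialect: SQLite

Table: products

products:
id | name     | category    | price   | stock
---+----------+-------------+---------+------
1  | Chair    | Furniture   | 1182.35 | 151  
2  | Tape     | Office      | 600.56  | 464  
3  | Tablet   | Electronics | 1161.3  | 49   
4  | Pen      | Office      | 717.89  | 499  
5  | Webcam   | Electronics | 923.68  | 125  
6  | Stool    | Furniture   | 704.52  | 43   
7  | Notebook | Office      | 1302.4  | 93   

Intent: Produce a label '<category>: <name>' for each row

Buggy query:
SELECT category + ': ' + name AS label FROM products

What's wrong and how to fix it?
Bug: '+' is numeric addition; on text columns SQLite converts them to 0 instead of concatenating

Fix: Use the || operator for string concatenation

Corrected query:
SELECT category || ': ' || name AS label FROM products

Result:
label              
-------------------
Furniture: Chair   
Office: Tape       
Electronics: Tablet
Office: Pen        
Electronics: Webcam
Furniture: Stool   
Office: Notebook   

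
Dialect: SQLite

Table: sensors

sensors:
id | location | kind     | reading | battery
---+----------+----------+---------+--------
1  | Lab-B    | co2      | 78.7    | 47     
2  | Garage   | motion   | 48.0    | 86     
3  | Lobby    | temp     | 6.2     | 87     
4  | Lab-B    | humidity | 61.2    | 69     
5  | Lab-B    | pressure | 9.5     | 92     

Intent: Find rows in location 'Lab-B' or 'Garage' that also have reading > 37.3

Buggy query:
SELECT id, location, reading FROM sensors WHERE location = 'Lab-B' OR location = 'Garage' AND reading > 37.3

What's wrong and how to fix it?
Bug: AND binds tighter than OR, so this parses as location = 'Lab-B' OR (location = 'Garage' AND reading > 37.3)

Fix: Group the OR with parentheses (or use IN), then AND the threshold

Corrected query:
SELECT id, location, reading FROM sensors WHERE (location = 'Lab-B' OR location = 'Garage') AND reading > 37.3

Result:
id | location | reading
---+----------+--------
1  | Lab-B    | 78.7   
2  | Garage   | 48     
4  | Lab-B    | 61.2   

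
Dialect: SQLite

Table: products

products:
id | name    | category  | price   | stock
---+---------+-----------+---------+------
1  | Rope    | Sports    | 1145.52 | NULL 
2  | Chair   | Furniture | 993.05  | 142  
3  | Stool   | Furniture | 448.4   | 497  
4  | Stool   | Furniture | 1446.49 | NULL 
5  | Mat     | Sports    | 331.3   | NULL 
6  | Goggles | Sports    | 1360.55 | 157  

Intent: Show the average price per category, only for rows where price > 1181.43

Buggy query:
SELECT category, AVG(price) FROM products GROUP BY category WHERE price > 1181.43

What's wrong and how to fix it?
Bug: WHERE cannot follow GROUP BY

Fix: Place WHERE between FROM and GROUP BY

Corrected query:
SELECT category, AVG(price) FROM products WHERE price > 1181.43 GROUP BY category

Result:
category  | AVG(price)
----------+-----------
Furniture | 1446.49   
Sports    | 1360.55   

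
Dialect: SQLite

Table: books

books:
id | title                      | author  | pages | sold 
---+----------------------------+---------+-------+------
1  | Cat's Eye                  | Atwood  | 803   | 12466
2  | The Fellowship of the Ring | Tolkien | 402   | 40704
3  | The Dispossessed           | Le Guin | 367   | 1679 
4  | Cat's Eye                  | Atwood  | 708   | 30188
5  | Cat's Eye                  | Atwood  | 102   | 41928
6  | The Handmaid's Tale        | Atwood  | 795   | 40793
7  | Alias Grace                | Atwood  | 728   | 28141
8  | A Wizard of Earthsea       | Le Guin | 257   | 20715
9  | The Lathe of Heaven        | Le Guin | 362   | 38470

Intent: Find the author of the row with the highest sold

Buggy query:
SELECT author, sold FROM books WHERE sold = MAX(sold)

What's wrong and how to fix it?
Bug: WHERE is evaluated per row; an aggregate over the whole table isn't defined there

Fix: Wrap MAX in a scalar subquery so WHERE compares against a single value

Corrected query:
SELECT author, sold FROM books WHERE sold = (SELECT MAX(sold) FROM books)

Result:
author | sold 
-------+------
Atwood | 41928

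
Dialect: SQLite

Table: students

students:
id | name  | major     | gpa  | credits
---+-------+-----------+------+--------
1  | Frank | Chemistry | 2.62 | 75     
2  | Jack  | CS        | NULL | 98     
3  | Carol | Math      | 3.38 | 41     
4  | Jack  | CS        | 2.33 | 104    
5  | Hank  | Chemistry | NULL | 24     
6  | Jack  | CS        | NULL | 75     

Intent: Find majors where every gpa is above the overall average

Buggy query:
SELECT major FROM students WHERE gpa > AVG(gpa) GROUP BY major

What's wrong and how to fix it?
Bug: WHERE evaluates per row before aggregation, so AVG() is unavailable

Fix: Compute the overall average in a scalar subquery and compare each group's MIN against it in HAVING

Corrected query:
SELECT major FROM students GROUP BY major HAVING MIN(gpa) > (SELECT AVG(gpa) FROM students)

Result:
major
-----
Math 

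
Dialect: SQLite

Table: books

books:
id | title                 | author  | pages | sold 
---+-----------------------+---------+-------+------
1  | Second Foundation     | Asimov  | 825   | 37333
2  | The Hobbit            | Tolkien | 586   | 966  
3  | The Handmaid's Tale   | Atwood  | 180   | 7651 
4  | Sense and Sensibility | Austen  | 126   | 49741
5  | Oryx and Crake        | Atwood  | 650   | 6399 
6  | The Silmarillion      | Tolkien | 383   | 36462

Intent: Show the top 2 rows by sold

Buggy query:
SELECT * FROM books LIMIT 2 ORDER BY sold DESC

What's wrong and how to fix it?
Bug: ORDER BY cannot follow LIMIT; LIMIT is the final clause

Fix: Sort with ORDER BY, then apply LIMIT

Corrected query:
SELECT * FROM books ORDER BY sold DESC LIMIT 2

Result:
id | title                 | author | pages | sold 
---+-----------------------+--------+-------+------
4  | Sense and Sensibility | Austen | 126   | 49741
1  | Second Foundation     | Asimov | 825   | 37333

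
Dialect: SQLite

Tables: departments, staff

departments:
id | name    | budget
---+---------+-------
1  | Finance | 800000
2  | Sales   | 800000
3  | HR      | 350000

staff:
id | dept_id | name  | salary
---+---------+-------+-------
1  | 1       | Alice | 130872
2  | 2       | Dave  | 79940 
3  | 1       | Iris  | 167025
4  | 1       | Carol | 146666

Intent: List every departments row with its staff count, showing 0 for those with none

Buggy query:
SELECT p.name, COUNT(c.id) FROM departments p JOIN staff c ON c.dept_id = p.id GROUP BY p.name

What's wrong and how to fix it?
Bug: An inner join excludes parents with zero children

Fix: Switch to LEFT JOIN to retain unmatched parent rows

Corrected query:
SELECT p.name, COUNT(c.id) FROM departments p LEFT JOIN staff c ON c.dept_id = p.id GROUP BY p.name

Result:
name    | COUNT(c.id)
--------+------------
Finance | 3          
HR      | 0          
Sales   | 1          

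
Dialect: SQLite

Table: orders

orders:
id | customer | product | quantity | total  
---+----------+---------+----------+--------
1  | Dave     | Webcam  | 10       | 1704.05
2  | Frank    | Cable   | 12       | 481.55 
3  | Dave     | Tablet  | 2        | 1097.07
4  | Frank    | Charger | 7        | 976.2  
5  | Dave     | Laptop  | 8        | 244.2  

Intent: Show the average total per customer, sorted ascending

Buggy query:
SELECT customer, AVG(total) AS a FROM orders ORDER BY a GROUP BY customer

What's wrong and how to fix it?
Bug: GROUP BY must precede ORDER BY

Fix: Move ORDER BY to the end, after GROUP BY

Corrected query:
SELECT customer, AVG(total) AS a FROM orders GROUP BY customer ORDER BY a

Result:
customer | a          
---------+------------
Frank    | 728.875    
Dave     | 1015.106667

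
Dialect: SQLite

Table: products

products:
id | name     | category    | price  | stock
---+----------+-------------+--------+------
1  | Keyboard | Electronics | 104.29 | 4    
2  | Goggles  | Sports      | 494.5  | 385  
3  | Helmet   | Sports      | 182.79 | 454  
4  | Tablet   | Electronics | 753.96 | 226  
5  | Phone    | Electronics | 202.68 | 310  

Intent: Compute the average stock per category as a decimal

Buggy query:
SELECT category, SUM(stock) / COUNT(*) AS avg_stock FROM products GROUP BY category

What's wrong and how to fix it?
Bug: SUM(stock) and COUNT(*) are both integers; the division truncates the fractional part

Fix: Multiply by 1.0 (or CAST to REAL) to force floating-point division

Corrected query:
SELECT category, SUM(stock) * 1.0 / COUNT(*) AS avg_stock FROM products GROUP BY category

Result:
category    | avg_stock
------------+----------
Electronics | 180      
Sports      | 419.5    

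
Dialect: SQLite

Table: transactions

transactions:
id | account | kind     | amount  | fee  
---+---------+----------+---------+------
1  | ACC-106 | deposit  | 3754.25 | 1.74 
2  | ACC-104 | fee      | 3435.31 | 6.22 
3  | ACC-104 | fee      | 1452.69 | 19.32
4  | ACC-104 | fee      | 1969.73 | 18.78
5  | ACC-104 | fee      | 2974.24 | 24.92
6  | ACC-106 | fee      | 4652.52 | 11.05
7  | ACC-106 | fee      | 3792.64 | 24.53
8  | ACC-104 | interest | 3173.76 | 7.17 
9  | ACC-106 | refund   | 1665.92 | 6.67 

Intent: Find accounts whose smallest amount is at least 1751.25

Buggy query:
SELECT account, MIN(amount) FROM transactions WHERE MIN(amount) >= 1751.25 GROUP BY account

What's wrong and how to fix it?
Bug: Aggregates like MIN are computed per group after WHERE runs

Fix: Use HAVING for the per-group MIN condition

Corrected query:
SELECT account, MIN(amount) FROM transactions GROUP BY account HAVING MIN(amount) >= 1751.25

Result:
(no rows)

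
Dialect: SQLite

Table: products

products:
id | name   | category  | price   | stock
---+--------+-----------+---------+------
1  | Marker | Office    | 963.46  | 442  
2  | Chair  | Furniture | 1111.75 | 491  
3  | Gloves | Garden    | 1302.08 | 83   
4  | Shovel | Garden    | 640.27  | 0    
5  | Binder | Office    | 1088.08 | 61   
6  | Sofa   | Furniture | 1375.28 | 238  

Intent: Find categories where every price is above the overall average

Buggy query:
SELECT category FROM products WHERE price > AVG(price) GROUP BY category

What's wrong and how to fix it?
Bug: AVG() is an aggregate; it can't sit directly in WHERE

Fix: Compute the overall average in a scalar subquery and compare each group's MIN against it in HAVING

Corrected query:
SELECT category FROM products GROUP BY category HAVING MIN(price) > (SELECT AVG(price) FROM products)

Result:
category 
---------
Furniture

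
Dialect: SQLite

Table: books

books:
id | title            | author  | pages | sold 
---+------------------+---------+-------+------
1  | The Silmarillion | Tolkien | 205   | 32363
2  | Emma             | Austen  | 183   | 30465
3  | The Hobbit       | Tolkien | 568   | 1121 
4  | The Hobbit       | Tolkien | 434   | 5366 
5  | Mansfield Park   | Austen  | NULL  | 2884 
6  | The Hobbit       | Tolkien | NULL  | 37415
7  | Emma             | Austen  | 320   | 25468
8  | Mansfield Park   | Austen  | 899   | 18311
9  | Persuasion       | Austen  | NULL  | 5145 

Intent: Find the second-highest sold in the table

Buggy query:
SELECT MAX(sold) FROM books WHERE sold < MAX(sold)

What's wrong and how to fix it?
Bug: MAX(sold) on the right of the comparison is an aggregate-in-WHERE error

Fix: Compute the overall MAX in a subquery, then take MAX of rows below it

Corrected query:
SELECT MAX(sold) FROM books WHERE sold < (SELECT MAX(sold) FROM books)

Result:
MAX(sold)
---------
32363    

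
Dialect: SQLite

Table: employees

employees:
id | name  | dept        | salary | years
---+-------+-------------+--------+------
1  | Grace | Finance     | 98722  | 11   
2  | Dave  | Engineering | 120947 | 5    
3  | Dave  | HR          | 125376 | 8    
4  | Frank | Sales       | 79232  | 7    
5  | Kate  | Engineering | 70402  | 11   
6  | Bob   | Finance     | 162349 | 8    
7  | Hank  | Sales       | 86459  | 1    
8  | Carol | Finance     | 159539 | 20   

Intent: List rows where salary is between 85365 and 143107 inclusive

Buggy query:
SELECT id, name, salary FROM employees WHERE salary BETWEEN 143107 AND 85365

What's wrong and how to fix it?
Bug: The bounds are reversed; BETWEEN a AND b requires a <= b to match anything

Fix: Swap the bounds so the smaller value comes first

Corrected query:
SELECT id, name, salary FROM employees WHERE salary BETWEEN 85365 AND 143107

Result:
id | name  | salary
---+-------+-------
1  | Grace | 98722 
2  | Dave  | 120947
3  | Dave  | 125376
7  | Hank  | 86459 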